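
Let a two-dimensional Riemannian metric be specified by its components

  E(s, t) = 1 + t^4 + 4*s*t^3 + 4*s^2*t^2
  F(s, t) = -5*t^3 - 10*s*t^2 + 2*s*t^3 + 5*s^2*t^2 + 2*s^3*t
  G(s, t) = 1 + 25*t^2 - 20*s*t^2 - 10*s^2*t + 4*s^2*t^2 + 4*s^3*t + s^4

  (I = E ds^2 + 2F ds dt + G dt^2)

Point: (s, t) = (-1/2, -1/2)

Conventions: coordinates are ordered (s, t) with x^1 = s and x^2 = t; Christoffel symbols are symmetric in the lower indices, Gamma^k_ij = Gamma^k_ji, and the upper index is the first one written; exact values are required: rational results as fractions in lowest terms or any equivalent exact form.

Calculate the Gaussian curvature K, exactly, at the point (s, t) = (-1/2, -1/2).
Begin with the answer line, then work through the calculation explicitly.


Answer: K = 128/9409

E = 25/16, F = 39/16, G = 185/16, EG - F^2 = 97/8 at the point
E_s = -3/2, E_t = -3, F_s = -19/4, F_t = -11, G_s = -13, G_t = -39
E_tt = 11, F_st = 18, G_ss = 21
Apply the Brioschi formula K = (det M1 - det M2)/(EG - F^2)^2 over the derivative matrices of E, F, G.
M1 = [[-E_tt/2 + F_st - G_ss/2, E_s/2, F_s - E_t/2], [F_t - G_s/2, E, F], [G_t/2, F, G]] = [[2, -3/4, -13/4], [-9/2, 25/16, 39/16], [-39/2, 39/16, 185/16]]; det M1 = -85/2
M2 = [[0, E_t/2, G_s/2], [E_t/2, E, F], [G_s/2, F, G]] = [[0, -3/2, -13/2], [-3/2, 25/16, 39/16], [-13/2, 39/16, 185/16]]; det M2 = -89/2
det M1 - det M2 = 2; K = 2 / (97/8)^2 = 128/9409


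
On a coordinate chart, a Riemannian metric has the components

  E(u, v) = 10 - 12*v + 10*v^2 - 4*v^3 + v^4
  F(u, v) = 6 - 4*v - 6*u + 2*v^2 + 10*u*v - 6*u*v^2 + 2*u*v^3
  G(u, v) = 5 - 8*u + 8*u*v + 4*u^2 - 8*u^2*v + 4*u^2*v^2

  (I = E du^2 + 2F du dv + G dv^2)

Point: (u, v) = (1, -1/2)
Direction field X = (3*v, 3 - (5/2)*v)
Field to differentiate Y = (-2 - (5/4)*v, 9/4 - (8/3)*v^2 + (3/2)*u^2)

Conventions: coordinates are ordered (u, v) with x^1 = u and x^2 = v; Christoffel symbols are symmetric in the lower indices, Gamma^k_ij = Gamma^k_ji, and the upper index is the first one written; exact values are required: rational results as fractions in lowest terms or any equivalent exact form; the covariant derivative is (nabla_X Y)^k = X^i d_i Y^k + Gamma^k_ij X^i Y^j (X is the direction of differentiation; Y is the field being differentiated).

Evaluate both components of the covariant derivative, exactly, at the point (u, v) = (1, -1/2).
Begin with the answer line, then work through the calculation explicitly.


Answer: (nabla_X Y)^u = 106199/15408, (nabla_X Y)^v = 3815/963

E = 305/16, F = -17/4, G = 2 at the point
E_u = 0, E_v = -51/2, F_u = -51/4, F_v = 23/2, G_u = 6, G_v = -4
EG - F^2 = 321/16;  g^inv = (16/321) * [[2, 17/4], [17/4, 305/16]]
first-kind symbols [ij,l] = (1/2)(d_i g_jl + d_j g_il - d_l g_ij): [uu,u] = E_u/2 = 0, [uu,v] = F_u - E_v/2 = 0, [uv,u] = E_v/2 = -51/4, [uv,v] = G_u/2 = 3, [vv,u] = F_v - G_u/2 = 17/2, [vv,v] = G_v/2 = -2
Gamma^u_ij = (G*[ij,u] - F*[ij,v])/(EG - F^2), Gamma^v_ij = (E*[ij,v] - F*[ij,u])/(EG - F^2)
Gamma_uuu = 0, Gamma_uuv = -68/107, Gamma_uvv = 136/321, Gamma_vuu = 0, Gamma_vuv = 16/107, Gamma_vvv = -32/321
X = (-3/2, 17/4), Y = (-11/8, 37/12) at the point


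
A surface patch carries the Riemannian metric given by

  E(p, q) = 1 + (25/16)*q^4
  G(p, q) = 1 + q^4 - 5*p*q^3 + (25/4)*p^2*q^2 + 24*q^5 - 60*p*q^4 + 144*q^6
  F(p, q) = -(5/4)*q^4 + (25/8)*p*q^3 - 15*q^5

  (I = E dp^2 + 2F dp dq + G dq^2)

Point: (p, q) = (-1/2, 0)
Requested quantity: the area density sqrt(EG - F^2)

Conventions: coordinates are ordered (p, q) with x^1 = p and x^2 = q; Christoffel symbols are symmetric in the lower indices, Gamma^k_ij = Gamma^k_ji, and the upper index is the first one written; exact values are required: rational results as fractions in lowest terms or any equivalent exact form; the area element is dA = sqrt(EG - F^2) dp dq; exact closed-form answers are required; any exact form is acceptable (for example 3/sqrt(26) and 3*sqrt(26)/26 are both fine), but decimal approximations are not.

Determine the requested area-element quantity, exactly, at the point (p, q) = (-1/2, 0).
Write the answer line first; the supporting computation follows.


Answer: sqrt(EG - F^2) = 1

E = 1, F = 0, G = 1; EG - F^2 = 1


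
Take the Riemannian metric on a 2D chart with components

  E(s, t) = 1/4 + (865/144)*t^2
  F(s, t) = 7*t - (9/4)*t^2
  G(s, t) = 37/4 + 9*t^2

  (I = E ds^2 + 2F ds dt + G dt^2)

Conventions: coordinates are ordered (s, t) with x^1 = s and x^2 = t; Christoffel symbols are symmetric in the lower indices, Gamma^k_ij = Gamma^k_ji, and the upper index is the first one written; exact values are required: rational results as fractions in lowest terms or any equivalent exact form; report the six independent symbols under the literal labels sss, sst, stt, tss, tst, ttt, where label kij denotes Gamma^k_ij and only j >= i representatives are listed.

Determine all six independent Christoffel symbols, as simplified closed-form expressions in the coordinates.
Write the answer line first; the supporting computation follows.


Answer: Gamma_sss = (-7785*t^3 + 24220*t^2)/(28224*t^4 + 18144*t^3 + 5077*t^2 + 1332), Gamma_sst = (31140*t^3 + 32005*t)/(28224*t^4 + 18144*t^3 + 5077*t^2 + 1332), Gamma_stt = (-11664*t^3 - 23976*t + 37296)/(28224*t^4 + 18144*t^3 + 5077*t^2 + 1332), Gamma_tss = (-748225*t^3 - 31140*t)/(1016064*t^4 + 653184*t^3 + 182772*t^2 + 47952), Gamma_tst = (7785*t^3 - 24220*t^2)/(28224*t^4 + 18144*t^3 + 5077*t^2 + 1332), Gamma_ttt = (25308*t^3 + 27216*t^2 - 26928*t)/(28224*t^4 + 18144*t^3 + 5077*t^2 + 1332)

E = 1/4 + (865/144)*t^2; F = 7*t - (9/4)*t^2; G = 37/4 + 9*t^2
Gamma^k_ij = (1/2) g^{kl} (d_i g_jl + d_j g_il - d_l g_ij), with g^inv = (1/(EG-F^2)) [[G, -F], [-F, E]]
first partials: E_s = 0, E_t = (865/72)*t, F_s = 0, F_t = 7 - (9/2)*t, G_s = 0, G_t = 18*t
D = EG - F^2 = 37/16 + (5077/576)*t^2 + (63/2)*t^3 + 49*t^4
expanded: Gamma^s_ss = (G E_s - 2F F_s + F E_t)/(2D), Gamma^s_st = (G E_t - F G_s)/(2D), Gamma^s_tt = (2G F_t - G G_s - F G_t)/(2D), Gamma^t_ss = (2E F_s - E E_t - F E_s)/(2D), Gamma^t_st = (E G_s - F E_t)/(2D), Gamma^t_tt = (E G_t - 2F F_t + F G_s)/(2D); substitute and cancel common factors


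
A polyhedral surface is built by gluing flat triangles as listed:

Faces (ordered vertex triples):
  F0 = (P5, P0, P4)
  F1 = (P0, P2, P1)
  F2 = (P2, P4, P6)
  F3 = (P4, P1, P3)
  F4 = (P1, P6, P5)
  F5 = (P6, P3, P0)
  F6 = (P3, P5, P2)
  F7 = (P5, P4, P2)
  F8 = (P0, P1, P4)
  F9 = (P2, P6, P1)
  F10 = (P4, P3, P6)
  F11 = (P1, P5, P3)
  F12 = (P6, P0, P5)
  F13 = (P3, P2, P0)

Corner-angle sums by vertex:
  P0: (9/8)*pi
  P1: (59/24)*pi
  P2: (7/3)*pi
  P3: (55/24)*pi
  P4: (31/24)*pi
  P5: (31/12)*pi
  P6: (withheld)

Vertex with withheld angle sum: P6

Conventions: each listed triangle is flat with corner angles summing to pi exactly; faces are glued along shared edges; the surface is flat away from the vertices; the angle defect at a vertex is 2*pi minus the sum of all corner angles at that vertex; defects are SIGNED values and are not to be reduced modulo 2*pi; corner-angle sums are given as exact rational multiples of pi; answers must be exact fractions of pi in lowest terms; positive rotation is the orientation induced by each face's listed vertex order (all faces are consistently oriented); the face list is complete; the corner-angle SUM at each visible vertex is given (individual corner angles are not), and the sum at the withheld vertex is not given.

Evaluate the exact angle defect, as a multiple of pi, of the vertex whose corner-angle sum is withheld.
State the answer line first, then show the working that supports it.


Answer: defect(P6) = pi/12

V = 7, E = 21, F = 14; chi = V - E + F = 0
Gauss-Bonnet: total defect = 2*pi*chi = 0; visible defects sum to -pi/12


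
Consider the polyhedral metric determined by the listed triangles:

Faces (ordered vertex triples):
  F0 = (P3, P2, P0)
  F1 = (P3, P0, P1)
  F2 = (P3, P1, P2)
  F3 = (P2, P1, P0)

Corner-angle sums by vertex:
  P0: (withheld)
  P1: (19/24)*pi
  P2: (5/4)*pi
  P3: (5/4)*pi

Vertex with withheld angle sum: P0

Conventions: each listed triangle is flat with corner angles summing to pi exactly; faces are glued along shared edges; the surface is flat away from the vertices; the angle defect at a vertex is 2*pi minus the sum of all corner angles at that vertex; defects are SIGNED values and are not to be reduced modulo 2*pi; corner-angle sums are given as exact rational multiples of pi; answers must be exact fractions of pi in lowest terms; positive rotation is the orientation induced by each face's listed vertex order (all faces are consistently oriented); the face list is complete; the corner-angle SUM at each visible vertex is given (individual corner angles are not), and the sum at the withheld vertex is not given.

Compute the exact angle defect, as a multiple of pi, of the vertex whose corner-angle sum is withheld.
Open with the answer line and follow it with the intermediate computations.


Answer: defect(P0) = (31/24)*pi

V = 4, E = 6, F = 4; chi = V - E + F = 2
Gauss-Bonnet: total defect = 2*pi*chi = 4*pi; visible defects sum to (65/24)*pi


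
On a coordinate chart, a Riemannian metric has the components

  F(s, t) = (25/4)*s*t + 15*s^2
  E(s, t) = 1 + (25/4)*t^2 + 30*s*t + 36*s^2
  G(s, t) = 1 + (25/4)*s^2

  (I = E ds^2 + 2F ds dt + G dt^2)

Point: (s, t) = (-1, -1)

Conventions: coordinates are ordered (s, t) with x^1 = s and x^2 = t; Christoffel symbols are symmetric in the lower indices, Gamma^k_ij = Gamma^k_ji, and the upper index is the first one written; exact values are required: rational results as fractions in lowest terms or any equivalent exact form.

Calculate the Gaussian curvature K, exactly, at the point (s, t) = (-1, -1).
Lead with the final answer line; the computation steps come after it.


Answer: K = -25/25281

E = 293/4, F = 85/4, G = 29/4, EG - F^2 = 159/2 at the point
E_s = -102, E_t = -85/2, F_s = -145/4, F_t = -25/4, G_s = -25/2, G_t = 0
E_tt = 25/2, F_st = 25/4, G_ss = 25/2
Evaluate Brioschi's two determinant matrices M1, M2 and divide by (EG - F^2)^2.
M1 = [[-E_tt/2 + F_st - G_ss/2, E_s/2, F_s - E_t/2], [F_t - G_s/2, E, F], [G_t/2, F, G]] = [[-25/4, -51, -15], [0, 293/4, 85/4], [0, 85/4, 29/4]]; det M1 = -3975/8
M2 = [[0, E_t/2, G_s/2], [E_t/2, E, F], [G_s/2, F, G]] = [[0, -85/4, -25/4], [-85/4, 293/4, 85/4], [-25/4, 85/4, 29/4]]; det M2 = -3925/8
det M1 - det M2 = -25/4; K = -25/4 / (159/2)^2 = -25/25281


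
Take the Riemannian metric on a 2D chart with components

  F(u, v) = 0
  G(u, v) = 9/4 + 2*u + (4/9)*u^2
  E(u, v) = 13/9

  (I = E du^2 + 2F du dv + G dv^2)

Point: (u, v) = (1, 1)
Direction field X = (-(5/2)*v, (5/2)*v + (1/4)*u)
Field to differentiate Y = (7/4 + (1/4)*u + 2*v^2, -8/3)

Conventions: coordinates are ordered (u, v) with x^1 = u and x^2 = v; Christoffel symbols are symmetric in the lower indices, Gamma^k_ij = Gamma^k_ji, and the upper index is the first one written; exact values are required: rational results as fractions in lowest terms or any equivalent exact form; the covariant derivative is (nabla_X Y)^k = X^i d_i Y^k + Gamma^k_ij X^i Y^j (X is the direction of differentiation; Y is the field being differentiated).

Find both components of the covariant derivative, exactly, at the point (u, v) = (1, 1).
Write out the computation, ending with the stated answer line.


E = 13/9, F = 0, G = 169/36 at the point
E_u = 0, E_v = 0, F_u = 0, F_v = 0, G_u = 26/9, G_v = 0
EG - F^2 = 2197/324;  g^inv = (324/2197) * [[169/36, 0], [0, 13/9]]
first-kind symbols [ij,l] = (1/2)(d_i g_jl + d_j g_il - d_l g_ij): [uu,u] = E_u/2 = 0, [uu,v] = F_u - E_v/2 = 0, [uv,u] = E_v/2 = 0, [uv,v] = G_u/2 = 13/9, [vv,u] = F_v - G_u/2 = -13/9, [vv,v] = G_v/2 = 0
Gamma^u_ij = (G*[ij,u] - F*[ij,v])/(EG - F^2), Gamma^v_ij = (E*[ij,v] - F*[ij,u])/(EG - F^2)
Gamma_uuu = 0, Gamma_uuv = 0, Gamma_uvv = -1, Gamma_vuu = 0, Gamma_vuv = 4/13, Gamma_vvv = 0
X = (-5/2, 11/4), Y = (4, -8/3) at the point

Answer: (nabla_X Y)^u = 425/24, (nabla_X Y)^v = 212/39


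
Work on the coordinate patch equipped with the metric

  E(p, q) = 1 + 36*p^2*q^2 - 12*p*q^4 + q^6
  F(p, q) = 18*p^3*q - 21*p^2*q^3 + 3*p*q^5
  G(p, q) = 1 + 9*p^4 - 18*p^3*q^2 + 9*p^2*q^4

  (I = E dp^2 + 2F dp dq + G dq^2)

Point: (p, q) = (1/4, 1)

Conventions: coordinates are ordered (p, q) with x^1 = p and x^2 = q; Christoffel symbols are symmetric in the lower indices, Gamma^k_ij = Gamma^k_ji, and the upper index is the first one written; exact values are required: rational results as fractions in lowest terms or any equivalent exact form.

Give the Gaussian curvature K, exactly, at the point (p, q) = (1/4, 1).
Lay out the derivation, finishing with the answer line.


E = 5/4, F = -9/32, G = 337/256, EG - F^2 = 401/256 at the point
E_p = 6, E_q = -3/2, F_p = -33/8, F_q = 3/32, G_p = 27/16, G_q = 27/16
E_qq = -3/2, F_pq = -105/8, G_pp = -9/4
Brioschi: K = (det M1 - det M2) / (EG - F^2)^2 with the standard first/second-derivative matrices M1, M2.
M1 = [[-E_qq/2 + F_pq - G_pp/2, E_p/2, F_p - E_q/2], [F_q - G_p/2, E, F], [G_q/2, F, G]] = [[-45/4, 3, -27/8], [-3/4, 5/4, -9/32], [27/32, -9/32, 337/256]]; det M1 = -12825/1024
M2 = [[0, E_q/2, G_p/2], [E_q/2, E, F], [G_p/2, F, G]] = [[0, -3/4, 27/32], [-3/4, 5/4, -9/32], [27/32, -9/32, 337/256]]; det M2 = -1305/1024
det M1 - det M2 = -45/4; K = -45/4 / (401/256)^2 = -737280/160801

Answer: K = -737280/160801


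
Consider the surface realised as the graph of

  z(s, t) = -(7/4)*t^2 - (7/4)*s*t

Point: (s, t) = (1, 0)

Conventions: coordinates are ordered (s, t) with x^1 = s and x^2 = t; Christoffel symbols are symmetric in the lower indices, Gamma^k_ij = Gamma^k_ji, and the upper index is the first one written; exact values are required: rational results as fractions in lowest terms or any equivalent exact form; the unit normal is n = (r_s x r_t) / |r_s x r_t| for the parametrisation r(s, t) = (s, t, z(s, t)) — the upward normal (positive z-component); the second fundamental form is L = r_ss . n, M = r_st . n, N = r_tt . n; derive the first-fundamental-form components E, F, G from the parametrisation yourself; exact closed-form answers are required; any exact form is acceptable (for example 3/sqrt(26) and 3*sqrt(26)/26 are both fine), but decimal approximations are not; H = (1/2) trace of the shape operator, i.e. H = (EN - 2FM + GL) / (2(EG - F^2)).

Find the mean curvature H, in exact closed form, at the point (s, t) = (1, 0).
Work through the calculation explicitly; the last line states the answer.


z_s = 0, z_t = -7/4, z_ss = 0, z_st = -7/4, z_tt = -7/2
E = 1, F = 0, G = 65/16; answer radicand W^2 = 65/16
unnormalised second-form numerators: l = 0, m = -7/4, n = -7/2; L = l/sqrt(65/16), and similarly M = m/sqrt(W^2), N = n/sqrt(W^2)
H = (E*n - 2*F*m + G*l) / (2*(EG - F^2)*sqrt(W^2)); E*n - 2*F*m + G*l = -7/2, EG - F^2 = 65/16, so H = (-28/65)/sqrt(65/16)

Answer: H = -112*sqrt(65)/4225


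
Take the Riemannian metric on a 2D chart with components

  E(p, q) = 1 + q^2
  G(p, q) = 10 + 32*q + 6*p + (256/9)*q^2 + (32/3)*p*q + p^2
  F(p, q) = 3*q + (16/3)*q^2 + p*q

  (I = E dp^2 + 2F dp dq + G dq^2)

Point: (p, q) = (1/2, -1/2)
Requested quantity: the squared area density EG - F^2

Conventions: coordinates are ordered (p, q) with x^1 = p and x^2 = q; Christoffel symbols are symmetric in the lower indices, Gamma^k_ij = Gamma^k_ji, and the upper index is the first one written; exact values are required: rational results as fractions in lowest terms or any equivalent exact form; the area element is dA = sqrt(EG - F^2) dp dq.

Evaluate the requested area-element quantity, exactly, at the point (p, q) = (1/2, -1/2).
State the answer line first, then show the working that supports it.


Answer: EG - F^2 = 35/18

E = 5/4, F = -5/12, G = 61/36; EG - F^2 = 35/18


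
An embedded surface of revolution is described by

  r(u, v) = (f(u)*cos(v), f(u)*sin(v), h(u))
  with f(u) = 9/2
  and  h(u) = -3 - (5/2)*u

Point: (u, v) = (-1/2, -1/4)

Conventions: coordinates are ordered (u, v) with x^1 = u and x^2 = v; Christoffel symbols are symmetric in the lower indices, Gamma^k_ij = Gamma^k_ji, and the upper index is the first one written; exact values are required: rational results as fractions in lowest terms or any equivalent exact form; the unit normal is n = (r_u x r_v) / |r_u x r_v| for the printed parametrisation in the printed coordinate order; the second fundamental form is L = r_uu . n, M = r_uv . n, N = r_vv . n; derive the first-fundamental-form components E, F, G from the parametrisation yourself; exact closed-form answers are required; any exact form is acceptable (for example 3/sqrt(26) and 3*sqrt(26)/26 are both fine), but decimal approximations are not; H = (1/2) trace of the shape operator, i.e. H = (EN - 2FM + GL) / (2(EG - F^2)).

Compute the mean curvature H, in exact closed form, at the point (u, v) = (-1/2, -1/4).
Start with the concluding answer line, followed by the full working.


Answer: H = -1/9

f = 9/2, f' = 0, f'' = 0, h' = -5/2, h'' = 0
E = 25/4, F = 0, G = 81/4; answer radicand W^2 = 25/4
unnormalised second-form numerators: l = 0, m = 0, n = -45/4; L = l/sqrt(25/4), and similarly M = m/sqrt(W^2), N = n/sqrt(W^2)
H = (E*n - 2*F*m + G*l) / (2*(EG - F^2)*sqrt(W^2)); E*n - 2*F*m + G*l = -1125/16, EG - F^2 = 2025/16, so H = (-5/18)/sqrt(25/4)


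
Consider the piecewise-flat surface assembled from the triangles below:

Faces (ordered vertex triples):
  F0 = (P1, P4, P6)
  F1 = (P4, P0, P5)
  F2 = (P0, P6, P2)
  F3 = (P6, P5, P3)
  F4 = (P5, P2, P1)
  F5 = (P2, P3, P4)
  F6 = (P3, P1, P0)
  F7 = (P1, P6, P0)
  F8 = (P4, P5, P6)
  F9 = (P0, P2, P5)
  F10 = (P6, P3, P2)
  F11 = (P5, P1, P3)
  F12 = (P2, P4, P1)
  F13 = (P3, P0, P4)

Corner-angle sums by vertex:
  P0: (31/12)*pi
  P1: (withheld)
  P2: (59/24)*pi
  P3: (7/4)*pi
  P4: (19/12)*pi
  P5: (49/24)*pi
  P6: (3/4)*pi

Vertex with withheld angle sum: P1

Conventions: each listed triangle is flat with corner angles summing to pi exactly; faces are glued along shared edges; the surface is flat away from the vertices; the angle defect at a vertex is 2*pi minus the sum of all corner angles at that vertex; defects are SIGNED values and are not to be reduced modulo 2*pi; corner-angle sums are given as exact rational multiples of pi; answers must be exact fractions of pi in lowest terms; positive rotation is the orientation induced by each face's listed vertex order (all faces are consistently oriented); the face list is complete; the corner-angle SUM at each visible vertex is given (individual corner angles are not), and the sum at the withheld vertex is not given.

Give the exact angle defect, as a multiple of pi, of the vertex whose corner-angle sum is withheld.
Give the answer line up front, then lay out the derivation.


Answer: defect(P1) = (-5/6)*pi

V = 7, E = 21, F = 14; chi = V - E + F = 0
Gauss-Bonnet: total defect = 2*pi*chi = 0; visible defects sum to (5/6)*pi


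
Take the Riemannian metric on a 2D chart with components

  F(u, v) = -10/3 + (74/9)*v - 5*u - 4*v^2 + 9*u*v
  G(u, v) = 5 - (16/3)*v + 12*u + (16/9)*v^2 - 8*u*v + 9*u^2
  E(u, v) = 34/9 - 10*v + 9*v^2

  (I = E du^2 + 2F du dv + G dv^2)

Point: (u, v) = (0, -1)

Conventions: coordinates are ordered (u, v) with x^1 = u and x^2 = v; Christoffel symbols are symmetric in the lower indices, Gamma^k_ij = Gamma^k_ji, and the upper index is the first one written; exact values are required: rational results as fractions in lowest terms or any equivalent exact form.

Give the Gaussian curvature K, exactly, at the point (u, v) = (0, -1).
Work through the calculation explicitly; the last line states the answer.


E = 205/9, F = -140/9, G = 109/9, EG - F^2 = 305/9 at the point
E_u = 0, E_v = -28, F_u = -14, F_v = 146/9, G_u = 20, G_v = -80/9
E_vv = 18, F_uv = 9, G_uu = 18
Brioschi: K = (det M1 - det M2) / (EG - F^2)^2 with the standard first/second-derivative matrices M1, M2.
M1 = [[-E_vv/2 + F_uv - G_uu/2, E_u/2, F_u - E_v/2], [F_v - G_u/2, E, F], [G_v/2, F, G]] = [[-9, 0, 0], [56/9, 205/9, -140/9], [-40/9, -140/9, 109/9]]; det M1 = -305
M2 = [[0, E_v/2, G_u/2], [E_v/2, E, F], [G_u/2, F, G]] = [[0, -14, 10], [-14, 205/9, -140/9], [10, -140/9, 109/9]]; det M2 = -296
det M1 - det M2 = -9; K = -9 / (305/9)^2 = -729/93025

Answer: K = -729/93025


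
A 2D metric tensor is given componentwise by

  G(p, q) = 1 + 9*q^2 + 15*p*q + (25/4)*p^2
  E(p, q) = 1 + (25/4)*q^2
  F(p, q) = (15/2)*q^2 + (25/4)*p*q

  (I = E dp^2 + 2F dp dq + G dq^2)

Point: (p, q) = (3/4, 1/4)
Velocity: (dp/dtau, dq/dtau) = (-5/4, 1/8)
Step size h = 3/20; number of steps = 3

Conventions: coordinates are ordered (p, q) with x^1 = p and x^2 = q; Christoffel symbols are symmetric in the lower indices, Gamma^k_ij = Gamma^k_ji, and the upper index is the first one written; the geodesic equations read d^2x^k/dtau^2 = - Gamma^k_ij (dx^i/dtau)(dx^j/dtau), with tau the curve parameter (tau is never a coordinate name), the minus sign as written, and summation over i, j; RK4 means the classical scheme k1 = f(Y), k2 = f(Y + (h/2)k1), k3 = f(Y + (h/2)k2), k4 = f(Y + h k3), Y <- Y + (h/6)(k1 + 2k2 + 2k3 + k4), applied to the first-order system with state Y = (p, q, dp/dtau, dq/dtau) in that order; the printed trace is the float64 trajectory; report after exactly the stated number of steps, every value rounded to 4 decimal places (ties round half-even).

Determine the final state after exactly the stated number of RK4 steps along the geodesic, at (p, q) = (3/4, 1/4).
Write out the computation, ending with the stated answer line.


f(Y) = (dp/dtau, dq/dtau, -Gamma^p_ij Y'^i Y'^j, -Gamma^q_ij Y'^i Y'^j) with the Gammas evaluated at the stage position; h = 0.150000; intermediate values shown to 6 dp
step 0: p = 0.7500, q = 0.2500, dp/dtau = -1.2500, dq/dtau = 0.1250
step 1:
  k1: at (p, q) = (0.750000, 0.250000), (dp/dtau, dq/dtau) = (-1.250000, 0.125000); Gamma_ppp = 0.000000, Gamma_ppq = 0.188679, Gamma_pqq = 0.226415, Gamma_qpp = 0.000000, Gamma_qpq = 0.792453, Gamma_qqq = 0.950943; k1 = (-1.250000, 0.125000, 0.055425, 0.232783)
  k2: at (p, q) = (0.656250, 0.259375), (dp/dtau, dq/dtau) = (-1.245843, 0.142459); Gamma_ppp = 0.000000, Gamma_ppq = 0.222959, Gamma_pqq = 0.267551, Gamma_qpp = 0.000000, Gamma_qpq = 0.831663, Gamma_qqq = 0.997996; k2 = (-1.245843, 0.142459, 0.073712, 0.274955)
  k3: at (p, q) = (0.656562, 0.260684), (dp/dtau, dq/dtau) = (-1.244472, 0.145622); Gamma_ppp = 0.000000, Gamma_ppq = 0.223254, Gamma_pqq = 0.267904, Gamma_qpp = 0.000000, Gamma_qpq = 0.830193, Gamma_qqq = 0.996232; k3 = (-1.244472, 0.145622, 0.075236, 0.279773)
  k4: at (p, q) = (0.563329, 0.271843), (dp/dtau, dq/dtau) = (-1.238715, 0.166966); Gamma_ppp = 0.000000, Gamma_ppq = 0.265166, Gamma_pqq = 0.318199, Gamma_qpp = 0.000000, Gamma_qpq = 0.867691, Gamma_qqq = 1.041229; k4 = (-1.238715, 0.166966, 0.100814, 0.329890)
  Y <- Y + (h/6)(k1 + 2k2 + 2k3 + k4): p = 0.5633, q = 0.2717, dp/dtau = -1.2386, dq/dtau = 0.1668
step 2:
  k1: at (p, q) = (0.563266, 0.271703), (dp/dtau, dq/dtau) = (-1.238647, 0.166803); Gamma_ppp = 0.000000, Gamma_ppq = 0.265155, Gamma_pqq = 0.318186, Gamma_qpp = 0.000000, Gamma_qpq = 0.867878, Gamma_qqq = 1.041453; k1 = (-1.238647, 0.166803, 0.100715, 0.329648)
  k2: at (p, q) = (0.470368, 0.284213), (dp/dtau, dq/dtau) = (-1.231093, 0.191527); Gamma_ppp = 0.000000, Gamma_ppq = 0.316078, Gamma_pqq = 0.379294, Gamma_qpp = 0.000000, Gamma_qpq = 0.902398, Gamma_qqq = 1.082878; k2 = (-1.231093, 0.191527, 0.135141, 0.385826)
  k3: at (p, q) = (0.470934, 0.286068), (dp/dtau, dq/dtau) = (-1.228511, 0.195740); Gamma_ppp = 0.000000, Gamma_ppq = 0.316173, Gamma_pqq = 0.379408, Gamma_qpp = 0.000000, Gamma_qpq = 0.899903, Gamma_qqq = 1.079883; k3 = (-1.228511, 0.195740, 0.137523, 0.391422)
  k4: at (p, q) = (0.378990, 0.301064), (dp/dtau, dq/dtau) = (-1.218018, 0.225517); Gamma_ppp = 0.000000, Gamma_ppq = 0.376974, Gamma_pqq = 0.452368, Gamma_qpp = 0.000000, Gamma_qpq = 0.926916, Gamma_qqq = 1.112299; k4 = (-1.218018, 0.225517, 0.184090, 0.452647)
  Y <- Y + (h/6)(k1 + 2k2 + 2k3 + k4): p = 0.3789, q = 0.3009, dp/dtau = -1.2179, dq/dtau = 0.2252
step 3:
  k1: at (p, q) = (0.378870, 0.300875), (dp/dtau, dq/dtau) = (-1.217893, 0.225223); Gamma_ppp = 0.000000, Gamma_ppq = 0.377033, Gamma_pqq = 0.452440, Gamma_qpp = 0.000000, Gamma_qpq = 0.927210, Gamma_qqq = 1.112652; k1 = (-1.217893, 0.225223, 0.183888, 0.452223)
  k2: at (p, q) = (0.287528, 0.317766), (dp/dtau, dq/dtau) = (-1.204102, 0.259140); Gamma_ppp = 0.000000, Gamma_ppq = 0.448612, Gamma_pqq = 0.538335, Gamma_qpp = 0.000000, Gamma_qpq = 0.944257, Gamma_qqq = 1.133108; k2 = (-1.204102, 0.259140, 0.243810, 0.513182)
  k3: at (p, q) = (0.288562, 0.320310), (dp/dtau, dq/dtau) = (-1.199608, 0.263712); Gamma_ppp = 0.000000, Gamma_ppq = 0.447711, Gamma_pqq = 0.537254, Gamma_qpp = 0.000000, Gamma_qpq = 0.940589, Gamma_qqq = 1.128707; k3 = (-1.199608, 0.263712, 0.245905, 0.516617)
  k4: at (p, q) = (0.198928, 0.340431), (dp/dtau, dq/dtau) = (-1.181008, 0.302716); Gamma_ppp = 0.000000, Gamma_ppq = 0.527895, Gamma_pqq = 0.633474, Gamma_qpp = 0.000000, Gamma_qpq = 0.941946, Gamma_qqq = 1.130335; k4 = (-1.181008, 0.302716, 0.319406, 0.569929)
  Y <- Y + (h/6)(k1 + 2k2 + 2k3 + k4): p = 0.1987, q = 0.3402, dp/dtau = -1.1808, dq/dtau = 0.3023

Answer: p = 0.1987, q = 0.3402, dp/dtau = -1.1808, dq/dtau = 0.3023


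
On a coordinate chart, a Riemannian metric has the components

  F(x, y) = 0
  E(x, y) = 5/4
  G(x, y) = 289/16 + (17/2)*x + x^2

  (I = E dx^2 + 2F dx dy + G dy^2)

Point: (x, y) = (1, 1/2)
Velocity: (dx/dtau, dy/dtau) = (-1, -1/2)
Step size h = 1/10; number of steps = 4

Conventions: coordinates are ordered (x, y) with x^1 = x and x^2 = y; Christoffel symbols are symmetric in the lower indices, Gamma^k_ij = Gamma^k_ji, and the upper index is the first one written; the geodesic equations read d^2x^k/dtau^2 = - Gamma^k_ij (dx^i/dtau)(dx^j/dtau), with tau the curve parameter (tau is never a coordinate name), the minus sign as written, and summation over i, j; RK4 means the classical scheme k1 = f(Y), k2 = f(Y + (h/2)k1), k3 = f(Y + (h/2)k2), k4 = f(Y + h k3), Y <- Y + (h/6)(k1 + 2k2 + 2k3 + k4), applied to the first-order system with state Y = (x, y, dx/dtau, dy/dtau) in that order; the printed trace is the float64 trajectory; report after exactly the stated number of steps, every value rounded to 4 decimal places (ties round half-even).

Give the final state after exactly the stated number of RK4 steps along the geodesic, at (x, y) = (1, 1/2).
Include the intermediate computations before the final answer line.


f(Y) = (dx/dtau, dy/dtau, -Gamma^x_ij Y'^i Y'^j, -Gamma^y_ij Y'^i Y'^j) with the Gammas evaluated at the stage position; h = 0.100000; intermediate values shown to 6 dp
step 0: x = 1.0000, y = 0.5000, dx/dtau = -1.0000, dy/dtau = -0.5000
step 1:
  k1: at (x, y) = (1.000000, 0.500000), (dx/dtau, dy/dtau) = (-1.000000, -0.500000); Gamma_xxx = 0.000000, Gamma_xxy = 0.000000, Gamma_xyy = -4.200000, Gamma_yxx = 0.000000, Gamma_yxy = 0.190476, Gamma_yyy = 0.000000; k1 = (-1.000000, -0.500000, 1.050000, -0.190476)
  k2: at (x, y) = (0.950000, 0.475000), (dx/dtau, dy/dtau) = (-0.947500, -0.509524); Gamma_xxx = 0.000000, Gamma_xxy = 0.000000, Gamma_xyy = -4.160000, Gamma_yxx = 0.000000, Gamma_yxy = 0.192308, Gamma_yyy = 0.000000; k2 = (-0.947500, -0.509524, 1.079996, -0.185682)
  k3: at (x, y) = (0.952625, 0.474524), (dx/dtau, dy/dtau) = (-0.946000, -0.509284); Gamma_xxx = 0.000000, Gamma_xxy = 0.000000, Gamma_xyy = -4.162100, Gamma_yxx = 0.000000, Gamma_yxy = 0.192211, Gamma_yyy = 0.000000; k3 = (-0.946000, -0.509284, 1.079525, -0.185208)
  k4: at (x, y) = (0.905400, 0.449072), (dx/dtau, dy/dtau) = (-0.892047, -0.518521); Gamma_xxx = 0.000000, Gamma_xxy = 0.000000, Gamma_xyy = -4.124320, Gamma_yxx = 0.000000, Gamma_yxy = 0.193971, Gamma_yyy = 0.000000; k4 = (-0.892047, -0.518521, 1.108880, -0.179441)
  Y <- Y + (h/6)(k1 + 2k2 + 2k3 + k4): x = 0.9053, y = 0.4491, dx/dtau = -0.8920, dy/dtau = -0.5185
step 2:
  k1: at (x, y) = (0.905349, 0.449064), (dx/dtau, dy/dtau) = (-0.892035, -0.518528); Gamma_xxx = 0.000000, Gamma_xxy = 0.000000, Gamma_xyy = -4.124279, Gamma_yxx = 0.000000, Gamma_yxy = 0.193973, Gamma_yyy = 0.000000; k1 = (-0.892035, -0.518528, 1.108902, -0.179443)
  k2: at (x, y) = (0.860747, 0.423138), (dx/dtau, dy/dtau) = (-0.836590, -0.527500); Gamma_xxx = 0.000000, Gamma_xxy = 0.000000, Gamma_xyy = -4.088598, Gamma_yxx = 0.000000, Gamma_yxy = 0.195666, Gamma_yyy = 0.000000; k2 = (-0.836590, -0.527500, 1.137680, -0.172695)
  k3: at (x, y) = (0.863520, 0.422689), (dx/dtau, dy/dtau) = (-0.835151, -0.527163); Gamma_xxx = 0.000000, Gamma_xxy = 0.000000, Gamma_xyy = -4.090816, Gamma_yxx = 0.000000, Gamma_yxy = 0.195560, Gamma_yyy = 0.000000; k3 = (-0.835151, -0.527163, 1.136841, -0.172195)
  k4: at (x, y) = (0.821834, 0.396348), (dx/dtau, dy/dtau) = (-0.778350, -0.535748); Gamma_xxx = 0.000000, Gamma_xxy = 0.000000, Gamma_xyy = -4.057467, Gamma_yxx = 0.000000, Gamma_yxy = 0.197167, Gamma_yyy = 0.000000; k4 = (-0.778350, -0.535748, 1.164597, -0.164437)
  Y <- Y + (h/6)(k1 + 2k2 + 2k3 + k4): x = 0.8218, y = 0.3963, dx/dtau = -0.7783, dy/dtau = -0.5358
step 3:
  k1: at (x, y) = (0.821785, 0.396338), (dx/dtau, dy/dtau) = (-0.778326, -0.535756); Gamma_xxx = 0.000000, Gamma_xxy = 0.000000, Gamma_xyy = -4.057428, Gamma_yxx = 0.000000, Gamma_yxy = 0.197169, Gamma_yyy = 0.000000; k1 = (-0.778326, -0.535756, 1.164622, -0.164436)
  k2: at (x, y) = (0.782868, 0.369550), (dx/dtau, dy/dtau) = (-0.720095, -0.543978); Gamma_xxx = 0.000000, Gamma_xxy = 0.000000, Gamma_xyy = -4.026295, Gamma_yxx = 0.000000, Gamma_yxy = 0.198694, Gamma_yyy = 0.000000; k2 = (-0.720095, -0.543978, 1.191428, -0.155663)
  k3: at (x, y) = (0.785780, 0.369139), (dx/dtau, dy/dtau) = (-0.718754, -0.543539); Gamma_xxx = 0.000000, Gamma_xxy = 0.000000, Gamma_xyy = -4.028624, Gamma_yxx = 0.000000, Gamma_yxy = 0.198579, Gamma_yyy = 0.000000; k3 = (-0.718754, -0.543539, 1.190196, -0.155158)
  k4: at (x, y) = (0.749909, 0.341984), (dx/dtau, dy/dtau) = (-0.659306, -0.551272); Gamma_xxx = 0.000000, Gamma_xxy = 0.000000, Gamma_xyy = -3.999927, Gamma_yxx = 0.000000, Gamma_yxy = 0.200004, Gamma_yyy = 0.000000; k4 = (-0.659306, -0.551272, 1.215580, -0.145385)
  Y <- Y + (h/6)(k1 + 2k2 + 2k3 + k4): x = 0.7499, y = 0.3420, dx/dtau = -0.6593, dy/dtau = -0.5513
step 4:
  k1: at (x, y) = (0.749863, 0.341970), (dx/dtau, dy/dtau) = (-0.659268, -0.551280); Gamma_xxx = 0.000000, Gamma_xxy = 0.000000, Gamma_xyy = -3.999890, Gamma_yxx = 0.000000, Gamma_yxy = 0.200005, Gamma_yyy = 0.000000; k1 = (-0.659268, -0.551280, 1.215607, -0.145381)
  k2: at (x, y) = (0.716899, 0.314406), (dx/dtau, dy/dtau) = (-0.598488, -0.558549); Gamma_xxx = 0.000000, Gamma_xxy = 0.000000, Gamma_xyy = -3.973519, Gamma_yxx = 0.000000, Gamma_yxy = 0.201333, Gamma_yyy = 0.000000; k2 = (-0.598488, -0.558549, 1.239648, -0.134605)
  k3: at (x, y) = (0.719938, 0.314043), (dx/dtau, dy/dtau) = (-0.597286, -0.558011); Gamma_xxx = 0.000000, Gamma_xxy = 0.000000, Gamma_xyy = -3.975951, Gamma_yxx = 0.000000, Gamma_yxy = 0.201210, Gamma_yyy = 0.000000; k3 = (-0.597286, -0.558011, 1.238015, -0.134123)
  k4: at (x, y) = (0.690134, 0.286169), (dx/dtau, dy/dtau) = (-0.535467, -0.564693); Gamma_xxx = 0.000000, Gamma_xxy = 0.000000, Gamma_xyy = -3.952107, Gamma_yxx = 0.000000, Gamma_yxy = 0.202424, Gamma_yyy = 0.000000; k4 = (-0.535467, -0.564693, 1.260239, -0.122415)
  Y <- Y + (h/6)(k1 + 2k2 + 2k3 + k4): x = 0.6901, y = 0.2862, dx/dtau = -0.5354, dy/dtau = -0.5647

Answer: x = 0.6901, y = 0.2862, dx/dtau = -0.5354, dy/dtau = -0.5647


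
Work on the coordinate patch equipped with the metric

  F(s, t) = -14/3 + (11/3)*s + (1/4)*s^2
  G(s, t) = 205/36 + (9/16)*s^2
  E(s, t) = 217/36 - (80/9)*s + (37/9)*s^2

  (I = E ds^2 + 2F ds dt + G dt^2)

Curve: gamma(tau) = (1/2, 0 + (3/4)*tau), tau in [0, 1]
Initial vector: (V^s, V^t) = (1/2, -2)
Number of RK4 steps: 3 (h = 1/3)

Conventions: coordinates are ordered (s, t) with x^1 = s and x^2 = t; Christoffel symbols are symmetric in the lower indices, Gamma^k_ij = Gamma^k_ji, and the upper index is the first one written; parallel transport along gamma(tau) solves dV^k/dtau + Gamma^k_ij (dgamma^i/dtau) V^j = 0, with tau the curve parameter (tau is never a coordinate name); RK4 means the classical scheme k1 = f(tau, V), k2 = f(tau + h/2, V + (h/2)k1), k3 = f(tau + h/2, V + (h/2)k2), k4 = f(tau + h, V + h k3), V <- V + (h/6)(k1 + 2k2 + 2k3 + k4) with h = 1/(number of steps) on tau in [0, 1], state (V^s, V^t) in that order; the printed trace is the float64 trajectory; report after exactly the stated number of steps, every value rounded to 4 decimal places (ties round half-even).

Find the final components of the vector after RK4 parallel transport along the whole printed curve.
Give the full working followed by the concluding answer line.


gamma'(tau) = (0, 3/4); f(tau, V)^k = -Gamma^k_ij(gamma(tau)) gamma'^i(tau) V^j; h = 1/3; intermediate values shown to 6 dp
curve data and Christoffel symbols at the stage parameters:
  tau = 0.000000: gamma = (0.500000, 0.000000), gamma' = (0.000000, 0.750000); Gamma_sss = -0.408402, Gamma_sst = 0.103102, Gamma_stt = -0.217122, Gamma_tss = 0.477296, Gamma_tst = 0.097159, Gamma_ttt = -0.103102
  tau = 0.166667: gamma = (0.500000, 0.125000), gamma' = (0.000000, 0.750000); Gamma_sss = -0.408402, Gamma_sst = 0.103102, Gamma_stt = -0.217122, Gamma_tss = 0.477296, Gamma_tst = 0.097159, Gamma_ttt = -0.103102
  tau = 0.333333: gamma = (0.500000, 0.250000), gamma' = (0.000000, 0.750000); Gamma_sss = -0.408402, Gamma_sst = 0.103102, Gamma_stt = -0.217122, Gamma_tss = 0.477296, Gamma_tst = 0.097159, Gamma_ttt = -0.103102
  tau = 0.500000: gamma = (0.500000, 0.375000), gamma' = (0.000000, 0.750000); Gamma_sss = -0.408402, Gamma_sst = 0.103102, Gamma_stt = -0.217122, Gamma_tss = 0.477296, Gamma_tst = 0.097159, Gamma_ttt = -0.103102
  tau = 0.666667: gamma = (0.500000, 0.500000), gamma' = (0.000000, 0.750000); Gamma_sss = -0.408402, Gamma_sst = 0.103102, Gamma_stt = -0.217122, Gamma_tss = 0.477296, Gamma_tst = 0.097159, Gamma_ttt = -0.103102
  tau = 0.833333: gamma = (0.500000, 0.625000), gamma' = (0.000000, 0.750000); Gamma_sss = -0.408402, Gamma_sst = 0.103102, Gamma_stt = -0.217122, Gamma_tss = 0.477296, Gamma_tst = 0.097159, Gamma_ttt = -0.103102
  tau = 1.000000: gamma = (0.500000, 0.750000), gamma' = (0.000000, 0.750000); Gamma_sss = -0.408402, Gamma_sst = 0.103102, Gamma_stt = -0.217122, Gamma_tss = 0.477296, Gamma_tst = 0.097159, Gamma_ttt = -0.103102
step 0: V^s = 0.5000, V^t = -2.0000
step 1: k1 = (-0.364346, -0.191088), k2 = (-0.364836, -0.189125), k3 = (-0.364777, -0.189094), k4 = (-0.365208, -0.187101); V <- V + (h/6)(k1 + 2k2 + 2k3 + k4): V^s = 0.3784, V^t = -2.0630
step 2: k1 = (-0.365208, -0.187101), k2 = (-0.365579, -0.185077), k3 = (-0.365519, -0.185047), k4 = (-0.365831, -0.182992); V <- V + (h/6)(k1 + 2k2 + 2k3 + k4): V^s = 0.2566, V^t = -2.1247
step 3: k1 = (-0.365831, -0.182992), k2 = (-0.366082, -0.180908), k3 = (-0.366022, -0.180878), k4 = (-0.366214, -0.178764); V <- V + (h/6)(k1 + 2k2 + 2k3 + k4): V^s = 0.1345, V^t = -2.1850

Answer: V^s = 0.1345, V^t = -2.1850


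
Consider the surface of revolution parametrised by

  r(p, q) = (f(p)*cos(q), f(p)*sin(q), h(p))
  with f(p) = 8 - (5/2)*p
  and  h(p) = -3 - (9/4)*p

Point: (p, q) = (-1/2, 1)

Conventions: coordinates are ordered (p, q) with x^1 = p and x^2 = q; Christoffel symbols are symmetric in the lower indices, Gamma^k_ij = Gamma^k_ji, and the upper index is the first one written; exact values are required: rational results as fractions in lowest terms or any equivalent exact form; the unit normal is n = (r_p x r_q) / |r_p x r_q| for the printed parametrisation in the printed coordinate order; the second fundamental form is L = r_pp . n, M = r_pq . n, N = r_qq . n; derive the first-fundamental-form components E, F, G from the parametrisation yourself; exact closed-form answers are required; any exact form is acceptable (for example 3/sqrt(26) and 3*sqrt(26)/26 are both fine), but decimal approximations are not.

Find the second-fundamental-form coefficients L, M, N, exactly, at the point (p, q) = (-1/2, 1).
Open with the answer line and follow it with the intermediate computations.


Answer: L = 0, M = 0, N = -333*sqrt(181)/724

f = 37/4, f' = -5/2, f'' = 0, h' = -9/4, h'' = 0
E = 181/16, F = 0, G = 1369/16; answer radicand W^2 = 181/16
unnormalised second-form numerators: l = 0, m = 0, n = -333/16; L = l/sqrt(181/16), and similarly M = m/sqrt(W^2), N = n/sqrt(W^2)


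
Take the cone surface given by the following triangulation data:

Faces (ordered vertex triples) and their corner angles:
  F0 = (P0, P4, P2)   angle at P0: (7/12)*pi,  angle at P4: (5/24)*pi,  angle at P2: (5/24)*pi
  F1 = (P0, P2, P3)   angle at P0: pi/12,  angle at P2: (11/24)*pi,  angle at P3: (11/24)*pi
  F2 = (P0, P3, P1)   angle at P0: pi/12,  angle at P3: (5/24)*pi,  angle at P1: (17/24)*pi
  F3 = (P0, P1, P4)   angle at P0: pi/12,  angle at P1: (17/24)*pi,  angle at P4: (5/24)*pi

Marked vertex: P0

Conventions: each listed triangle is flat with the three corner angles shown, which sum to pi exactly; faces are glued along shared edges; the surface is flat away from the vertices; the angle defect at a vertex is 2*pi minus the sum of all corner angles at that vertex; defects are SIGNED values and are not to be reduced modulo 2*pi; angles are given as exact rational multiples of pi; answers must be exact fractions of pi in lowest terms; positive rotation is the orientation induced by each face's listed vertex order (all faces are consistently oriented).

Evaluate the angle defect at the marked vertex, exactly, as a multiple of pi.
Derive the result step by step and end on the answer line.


Sum of corner angles at P0: (5/6)*pi
defect = 2*pi - (5/6)*pi

Answer: defect(P0) = (7/6)*pi


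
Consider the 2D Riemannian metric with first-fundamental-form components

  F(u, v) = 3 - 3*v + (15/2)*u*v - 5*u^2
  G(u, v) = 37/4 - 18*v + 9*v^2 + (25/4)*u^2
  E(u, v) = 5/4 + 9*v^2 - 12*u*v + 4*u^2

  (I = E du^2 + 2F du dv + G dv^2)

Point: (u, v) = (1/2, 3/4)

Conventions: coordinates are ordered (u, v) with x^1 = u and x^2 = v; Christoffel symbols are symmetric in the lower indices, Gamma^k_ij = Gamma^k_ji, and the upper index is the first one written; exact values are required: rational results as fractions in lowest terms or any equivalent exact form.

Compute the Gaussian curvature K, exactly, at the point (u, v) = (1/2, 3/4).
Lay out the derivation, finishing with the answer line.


E = 45/16, F = 37/16, G = 19/8, EG - F^2 = 341/256 at the point
E_u = -5, E_v = 15/2, F_u = 5/8, F_v = 3/4, G_u = 25/4, G_v = -9/2
E_vv = 18, F_uv = 15/2, G_uu = 25/2
K follows from Brioschi's formula, (det M1 - det M2)/(EG - F^2)^2.
M1 = [[-E_vv/2 + F_uv - G_uu/2, E_u/2, F_u - E_v/2], [F_v - G_u/2, E, F], [G_v/2, F, G]] = [[-31/4, -5/2, -25/8], [-19/8, 45/16, 37/16], [-9/4, 37/16, 19/8]]; det M1 = -7183/512
M2 = [[0, E_v/2, G_u/2], [E_v/2, E, F], [G_u/2, F, G]] = [[0, 15/4, 25/8], [15/4, 45/16, 37/16], [25/8, 37/16, 19/8]]; det M2 = -6825/1024
det M1 - det M2 = -7541/1024; K = -7541/1024 / (341/256)^2 = -482624/116281

Answer: K = -482624/116281


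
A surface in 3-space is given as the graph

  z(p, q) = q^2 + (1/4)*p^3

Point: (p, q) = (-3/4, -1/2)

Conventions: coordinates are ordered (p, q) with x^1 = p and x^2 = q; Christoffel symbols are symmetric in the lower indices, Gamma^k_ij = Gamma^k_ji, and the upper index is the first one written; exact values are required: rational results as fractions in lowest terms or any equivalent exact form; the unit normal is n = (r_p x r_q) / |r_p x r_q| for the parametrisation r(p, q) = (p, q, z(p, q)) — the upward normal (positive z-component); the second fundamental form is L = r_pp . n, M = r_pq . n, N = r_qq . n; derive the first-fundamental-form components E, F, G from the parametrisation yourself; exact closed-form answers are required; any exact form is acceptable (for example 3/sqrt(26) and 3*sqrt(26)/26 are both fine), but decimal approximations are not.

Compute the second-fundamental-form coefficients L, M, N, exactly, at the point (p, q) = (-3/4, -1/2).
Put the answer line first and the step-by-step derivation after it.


Answer: L = -72*sqrt(8921)/8921, M = 0, N = 128*sqrt(8921)/8921

z_p = 27/64, z_q = -1, z_pp = -9/8, z_pq = 0, z_qq = 2
E = 4825/4096, F = -27/64, G = 2; answer radicand W^2 = 8921/4096
unnormalised second-form numerators: l = -9/8, m = 0, n = 2; L = l/sqrt(8921/4096), and similarly M = m/sqrt(W^2), N = n/sqrt(W^2)


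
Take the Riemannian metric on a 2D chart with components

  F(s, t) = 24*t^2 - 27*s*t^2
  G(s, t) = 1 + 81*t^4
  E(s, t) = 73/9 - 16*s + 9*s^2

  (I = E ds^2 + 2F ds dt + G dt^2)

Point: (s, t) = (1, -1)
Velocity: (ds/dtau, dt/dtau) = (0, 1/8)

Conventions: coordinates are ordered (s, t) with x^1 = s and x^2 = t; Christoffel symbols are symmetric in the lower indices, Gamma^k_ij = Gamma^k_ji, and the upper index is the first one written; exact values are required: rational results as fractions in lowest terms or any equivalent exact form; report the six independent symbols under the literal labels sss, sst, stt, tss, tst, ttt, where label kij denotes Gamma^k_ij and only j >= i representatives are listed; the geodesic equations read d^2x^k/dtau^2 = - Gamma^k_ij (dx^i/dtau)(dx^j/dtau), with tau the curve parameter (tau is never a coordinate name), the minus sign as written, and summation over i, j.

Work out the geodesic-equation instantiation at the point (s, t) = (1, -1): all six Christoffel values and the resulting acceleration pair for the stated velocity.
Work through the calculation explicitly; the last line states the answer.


E = 10/9, F = -3, G = 82 at the point
E_s = 2, E_t = 0, F_s = -27, F_t = 6, G_s = 0, G_t = -324
EG - F^2 = 739/9;  g^inv = (9/739) * [[82, 3], [3, 10/9]]
first-kind symbols [ij,l] = (1/2)(d_i g_jl + d_j g_il - d_l g_ij): [ss,s] = E_s/2 = 1, [ss,t] = F_s - E_t/2 = -27, [st,s] = E_t/2 = 0, [st,t] = G_s/2 = 0, [tt,s] = F_t - G_s/2 = 6, [tt,t] = G_t/2 = -162
Gamma^s_ij = (G*[ij,s] - F*[ij,t])/(EG - F^2), Gamma^t_ij = (E*[ij,t] - F*[ij,s])/(EG - F^2)
Gamma_sss = 9/739, Gamma_sst = 0, Gamma_stt = 54/739, Gamma_tss = -243/739, Gamma_tst = 0, Gamma_ttt = -1458/739
d^2s/dtau^2 = -(Gamma_sss*(0)^2 + 2*Gamma_sst*(0)*(1/8) + Gamma_stt*(1/8)^2) = -27/23648
d^2t/dtau^2 = -(Gamma_tss*(0)^2 + 2*Gamma_tst*(0)*(1/8) + Gamma_ttt*(1/8)^2) = 729/23648

Answer: Gamma_sss = 9/739, Gamma_sst = 0, Gamma_stt = 54/739, Gamma_tss = -243/739, Gamma_tst = 0, Gamma_ttt = -1458/739; accelerations (d^2s/dtau^2, d^2t/dtau^2) = (-27/23648, 729/23648)
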